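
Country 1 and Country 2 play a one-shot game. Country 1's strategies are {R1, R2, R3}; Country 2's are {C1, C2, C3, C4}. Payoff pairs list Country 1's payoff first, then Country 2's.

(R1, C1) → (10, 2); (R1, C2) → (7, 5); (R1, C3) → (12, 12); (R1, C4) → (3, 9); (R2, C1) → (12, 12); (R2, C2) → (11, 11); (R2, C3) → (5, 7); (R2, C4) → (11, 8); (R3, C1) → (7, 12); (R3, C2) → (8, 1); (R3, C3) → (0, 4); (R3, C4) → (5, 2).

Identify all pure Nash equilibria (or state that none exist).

(R1, C3) and (R2, C1)

Check mutual best responses: a cell is a NE iff neither player can gain by unilaterally deviating.
Country 1's best responses — vs C1: R2 (payoff 12); vs C2: R2 (payoff 11); vs C3: R1 (payoff 12); vs C4: R2 (payoff 11).
Country 2's best responses — vs R1: C3 (payoff 12); vs R2: C1 (payoff 12); vs R3: C1 (payoff 12).
Mutual best responses occur at (R1, C3) and (R2, C1); at each, neither player gains by switching.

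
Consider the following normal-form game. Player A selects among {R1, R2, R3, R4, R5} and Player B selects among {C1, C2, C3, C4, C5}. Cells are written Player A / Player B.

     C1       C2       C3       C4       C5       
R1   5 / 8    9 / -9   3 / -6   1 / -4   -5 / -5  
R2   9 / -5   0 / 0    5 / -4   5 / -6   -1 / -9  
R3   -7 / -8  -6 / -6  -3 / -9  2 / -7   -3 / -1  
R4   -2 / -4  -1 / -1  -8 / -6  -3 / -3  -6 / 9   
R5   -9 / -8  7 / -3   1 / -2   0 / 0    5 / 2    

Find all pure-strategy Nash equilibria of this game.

Find each player's best response to every opponent strategy; NE are the intersections.
Player A's best responses — vs C1: R2 (payoff 9); vs C2: R1 (payoff 9); vs C3: R2 (payoff 5); vs C4: R2 (payoff 5); vs C5: R5 (payoff 5).
Player B's best responses — vs R1: C1 (payoff 8); vs R2: C2 (payoff 0); vs R3: C5 (payoff -1); vs R4: C5 (payoff 9); vs R5: C5 (payoff 2).
The only mutual best response is (R5, C5); neither player gains by switching there.

(R5, C5)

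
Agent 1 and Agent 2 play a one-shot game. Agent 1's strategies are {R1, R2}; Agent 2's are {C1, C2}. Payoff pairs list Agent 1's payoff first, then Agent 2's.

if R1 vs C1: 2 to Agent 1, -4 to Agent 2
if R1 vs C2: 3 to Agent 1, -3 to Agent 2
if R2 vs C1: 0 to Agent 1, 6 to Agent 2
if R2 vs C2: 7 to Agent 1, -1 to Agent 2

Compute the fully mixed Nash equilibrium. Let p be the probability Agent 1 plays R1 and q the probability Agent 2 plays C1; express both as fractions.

p = 7/8, q = 2/3

In a mixed NE each player is indifferent between their pure strategies, so the opponent's mix sets the indifference.
Agent 2 indifferent between C1 and C2: p·(-4) + (1−p)·6 = p·(-3) + (1−p)·(-1) ⟹ 6 + (-10)p = (-1) + (-2)p ⟹ p = 7/8.
Agent 1 indifferent between R1 and R2: q·2 + (1−q)·3 = q·0 + (1−q)·7 ⟹ 3 + (-1)q = 7 + (-7)q ⟹ q = 2/3.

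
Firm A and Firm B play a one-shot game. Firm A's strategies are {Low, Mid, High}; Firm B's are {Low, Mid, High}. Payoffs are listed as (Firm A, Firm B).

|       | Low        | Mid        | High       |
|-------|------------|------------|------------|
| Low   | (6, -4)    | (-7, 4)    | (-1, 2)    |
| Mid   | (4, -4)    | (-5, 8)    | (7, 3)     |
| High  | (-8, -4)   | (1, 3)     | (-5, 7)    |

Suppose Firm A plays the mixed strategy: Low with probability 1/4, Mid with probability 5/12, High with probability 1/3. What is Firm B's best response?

Firm B's best reply maximizes expected payoff against the mix.
Low: (1/4)·(-4) + (5/12)·(-4) + (1/3)·(-4) = -4
Mid: (1/4)·4 + (5/12)·8 + (1/3)·3 = 16/3
High: (1/4)·2 + (5/12)·3 + (1/3)·7 = 49/12
Highest expected payoff is 16/3, from Mid.

Mid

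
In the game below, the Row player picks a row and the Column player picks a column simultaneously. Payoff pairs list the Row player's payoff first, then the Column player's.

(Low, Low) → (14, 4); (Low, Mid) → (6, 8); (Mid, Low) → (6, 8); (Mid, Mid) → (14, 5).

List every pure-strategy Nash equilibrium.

Check mutual best responses: a cell is a NE iff neither player can gain by unilaterally deviating.
The Row player's best responses — vs Low: Low (payoff 14); vs Mid: Mid (payoff 14).
The Column player's best responses — vs Low: Mid (payoff 8); vs Mid: Low (payoff 8).
No cell has both players best-responding. For instance, the Row player's best reply to Mid is Mid, but against Mid the Column player prefers Low over Mid.

No pure-strategy Nash equilibrium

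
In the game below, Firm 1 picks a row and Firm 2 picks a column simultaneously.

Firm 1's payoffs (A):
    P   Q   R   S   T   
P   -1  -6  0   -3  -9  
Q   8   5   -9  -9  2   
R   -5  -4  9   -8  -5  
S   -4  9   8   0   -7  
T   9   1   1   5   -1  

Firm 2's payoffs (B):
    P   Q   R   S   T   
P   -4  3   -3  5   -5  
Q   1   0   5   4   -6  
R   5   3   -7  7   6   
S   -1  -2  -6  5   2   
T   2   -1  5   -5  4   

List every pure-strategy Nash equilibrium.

Check mutual best responses: a cell is a NE iff neither player can gain by unilaterally deviating.
Firm 1's best responses — vs P: T (payoff 9); vs Q: S (payoff 9); vs R: R (payoff 9); vs S: T (payoff 5); vs T: Q (payoff 2).
Firm 2's best responses — vs P: S (payoff 5); vs Q: R (payoff 5); vs R: S (payoff 7); vs S: S (payoff 5); vs T: R (payoff 5).
No cell has both players best-responding. For instance, Firm 1's best reply to S is T, but against T Firm 2 prefers R over S.

None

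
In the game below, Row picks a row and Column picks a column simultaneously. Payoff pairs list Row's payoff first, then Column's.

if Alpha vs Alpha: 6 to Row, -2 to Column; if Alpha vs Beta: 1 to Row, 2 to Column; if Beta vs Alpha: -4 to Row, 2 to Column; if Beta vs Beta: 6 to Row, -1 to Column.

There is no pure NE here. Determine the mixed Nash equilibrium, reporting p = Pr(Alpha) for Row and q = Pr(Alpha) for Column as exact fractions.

p = 3/7, q = 1/3

In a mixed NE each player is indifferent between their pure strategies, so the opponent's mix sets the indifference.
Column indifferent between Alpha and Beta: p·(-2) + (1−p)·2 = p·2 + (1−p)·(-1) ⟹ 2 + (-4)p = (-1) + 3p ⟹ p = 3/7.
Row indifferent between Alpha and Beta: q·6 + (1−q)·1 = q·(-4) + (1−q)·6 ⟹ 1 + 5q = 6 + (-10)q ⟹ q = 1/3.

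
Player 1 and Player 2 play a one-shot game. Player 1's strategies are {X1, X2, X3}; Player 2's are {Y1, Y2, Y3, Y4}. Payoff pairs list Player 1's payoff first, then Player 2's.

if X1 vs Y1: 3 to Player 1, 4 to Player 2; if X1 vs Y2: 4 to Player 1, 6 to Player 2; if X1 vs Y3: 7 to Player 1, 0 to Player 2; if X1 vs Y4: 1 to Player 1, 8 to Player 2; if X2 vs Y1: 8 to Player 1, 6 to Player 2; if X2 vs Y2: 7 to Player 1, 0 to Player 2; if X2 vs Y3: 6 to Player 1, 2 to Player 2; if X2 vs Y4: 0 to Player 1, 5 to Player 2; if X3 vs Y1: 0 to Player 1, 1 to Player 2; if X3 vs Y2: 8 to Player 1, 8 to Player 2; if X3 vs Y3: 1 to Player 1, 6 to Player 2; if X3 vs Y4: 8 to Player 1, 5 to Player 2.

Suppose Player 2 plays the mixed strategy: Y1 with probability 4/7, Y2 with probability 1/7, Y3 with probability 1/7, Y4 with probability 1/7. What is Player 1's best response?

Player 1's best reply maximizes expected payoff against the mix.
X1: (4/7)·3 + (1/7)·4 + (1/7)·7 + (1/7)·1 = 24/7
X2: (4/7)·8 + (1/7)·7 + (1/7)·6 + (1/7)·0 = 45/7
X3: (4/7)·0 + (1/7)·8 + (1/7)·1 + (1/7)·8 = 17/7
Highest expected payoff is 45/7, from X2.

X2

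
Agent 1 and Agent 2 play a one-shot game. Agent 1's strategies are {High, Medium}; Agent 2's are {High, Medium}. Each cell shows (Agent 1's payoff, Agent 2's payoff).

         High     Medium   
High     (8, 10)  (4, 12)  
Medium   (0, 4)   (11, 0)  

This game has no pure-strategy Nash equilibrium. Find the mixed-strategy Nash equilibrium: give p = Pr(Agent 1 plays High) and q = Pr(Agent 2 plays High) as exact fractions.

p = 2/3, q = 7/15

Each player's mixing probability is pinned down by making the *other* player indifferent.
Agent 2 indifferent between High and Medium: p·10 + (1−p)·4 = p·12 + (1−p)·0 ⟹ 4 + 6p = 0 + 12p ⟹ p = 2/3.
Agent 1 indifferent between High and Medium: q·8 + (1−q)·4 = q·0 + (1−q)·11 ⟹ 4 + 4q = 11 + (-11)q ⟹ q = 7/15.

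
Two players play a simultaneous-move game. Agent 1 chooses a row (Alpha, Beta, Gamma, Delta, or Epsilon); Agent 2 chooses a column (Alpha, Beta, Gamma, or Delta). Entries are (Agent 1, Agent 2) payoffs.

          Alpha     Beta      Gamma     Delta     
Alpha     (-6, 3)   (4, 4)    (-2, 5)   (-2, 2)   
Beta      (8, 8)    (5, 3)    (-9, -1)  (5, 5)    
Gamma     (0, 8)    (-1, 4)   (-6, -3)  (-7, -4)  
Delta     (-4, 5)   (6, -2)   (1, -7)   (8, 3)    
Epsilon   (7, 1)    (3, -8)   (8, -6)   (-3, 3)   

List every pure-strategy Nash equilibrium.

Find each player's best response to every opponent strategy; NE are the intersections.
Agent 1's best responses — vs Alpha: Beta (payoff 8); vs Beta: Delta (payoff 6); vs Gamma: Epsilon (payoff 8); vs Delta: Delta (payoff 8).
Agent 2's best responses — vs Alpha: Gamma (payoff 5); vs Beta: Alpha (payoff 8); vs Gamma: Alpha (payoff 8); vs Delta: Alpha (payoff 5); vs Epsilon: Delta (payoff 3).
The only mutual best response is (Beta, Alpha); neither player gains by switching there.

(Beta, Alpha)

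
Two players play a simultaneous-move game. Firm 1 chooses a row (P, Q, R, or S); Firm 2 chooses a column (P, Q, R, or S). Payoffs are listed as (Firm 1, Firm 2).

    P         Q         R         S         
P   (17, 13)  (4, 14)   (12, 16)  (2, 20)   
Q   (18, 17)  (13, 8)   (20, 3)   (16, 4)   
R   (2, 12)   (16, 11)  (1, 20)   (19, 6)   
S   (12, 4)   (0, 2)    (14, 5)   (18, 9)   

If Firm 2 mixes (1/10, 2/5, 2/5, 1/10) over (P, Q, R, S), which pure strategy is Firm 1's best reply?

Q

Compute Firm 1's expected payoff from each pure strategy against the given mix.
P: (1/10)·17 + (2/5)·4 + (2/5)·12 + (1/10)·2 = 83/10
Q: (1/10)·18 + (2/5)·13 + (2/5)·20 + (1/10)·16 = 83/5
R: (1/10)·2 + (2/5)·16 + (2/5)·1 + (1/10)·19 = 89/10
S: (1/10)·12 + (2/5)·0 + (2/5)·14 + (1/10)·18 = 43/5
Highest expected payoff is 83/5, from Q.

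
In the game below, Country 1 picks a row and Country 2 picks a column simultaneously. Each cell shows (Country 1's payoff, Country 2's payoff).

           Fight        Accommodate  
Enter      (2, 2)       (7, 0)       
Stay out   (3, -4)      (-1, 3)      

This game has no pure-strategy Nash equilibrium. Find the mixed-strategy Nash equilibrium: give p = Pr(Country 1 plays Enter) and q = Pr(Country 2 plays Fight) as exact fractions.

In a mixed NE each player is indifferent between their pure strategies, so the opponent's mix sets the indifference.
Country 2 indifferent between Fight and Accommodate: p·2 + (1−p)·(-4) = p·0 + (1−p)·3 ⟹ (-4) + 6p = 3 + (-3)p ⟹ p = 7/9.
Country 1 indifferent between Enter and Stay out: q·2 + (1−q)·7 = q·3 + (1−q)·(-1) ⟹ 7 + (-5)q = (-1) + 4q ⟹ q = 8/9.

p = 7/9, q = 8/9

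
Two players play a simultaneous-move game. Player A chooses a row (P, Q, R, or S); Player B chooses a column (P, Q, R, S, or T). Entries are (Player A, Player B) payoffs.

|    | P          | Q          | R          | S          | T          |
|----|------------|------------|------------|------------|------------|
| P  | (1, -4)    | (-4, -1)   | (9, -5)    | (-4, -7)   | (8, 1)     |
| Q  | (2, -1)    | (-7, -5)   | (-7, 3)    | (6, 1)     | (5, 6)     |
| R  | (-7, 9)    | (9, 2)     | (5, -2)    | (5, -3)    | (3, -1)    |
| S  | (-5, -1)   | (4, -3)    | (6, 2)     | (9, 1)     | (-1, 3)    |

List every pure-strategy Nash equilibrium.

A profile is a Nash equilibrium when each player is best-responding to the other.
Player A's best responses — vs P: Q (payoff 2); vs Q: R (payoff 9); vs R: P (payoff 9); vs S: S (payoff 9); vs T: P (payoff 8).
Player B's best responses — vs P: T (payoff 1); vs Q: T (payoff 6); vs R: P (payoff 9); vs S: T (payoff 3).
The only mutual best response is (P, T); neither player gains by switching there.

(P, T)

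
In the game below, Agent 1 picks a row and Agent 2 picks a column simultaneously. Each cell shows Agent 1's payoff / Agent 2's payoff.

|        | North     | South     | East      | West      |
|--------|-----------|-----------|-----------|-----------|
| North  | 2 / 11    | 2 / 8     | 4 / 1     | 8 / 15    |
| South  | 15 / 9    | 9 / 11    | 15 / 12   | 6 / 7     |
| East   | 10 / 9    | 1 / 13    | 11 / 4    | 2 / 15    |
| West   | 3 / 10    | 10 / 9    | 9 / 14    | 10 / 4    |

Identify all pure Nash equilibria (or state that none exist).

Check mutual best responses: a cell is a NE iff neither player can gain by unilaterally deviating.
Agent 1's best responses — vs North: South (payoff 15); vs South: West (payoff 10); vs East: South (payoff 15); vs West: West (payoff 10).
Agent 2's best responses — vs North: West (payoff 15); vs South: East (payoff 12); vs East: West (payoff 15); vs West: East (payoff 14).
The only mutual best response is (South, East); neither player gains by switching there.

(South, East)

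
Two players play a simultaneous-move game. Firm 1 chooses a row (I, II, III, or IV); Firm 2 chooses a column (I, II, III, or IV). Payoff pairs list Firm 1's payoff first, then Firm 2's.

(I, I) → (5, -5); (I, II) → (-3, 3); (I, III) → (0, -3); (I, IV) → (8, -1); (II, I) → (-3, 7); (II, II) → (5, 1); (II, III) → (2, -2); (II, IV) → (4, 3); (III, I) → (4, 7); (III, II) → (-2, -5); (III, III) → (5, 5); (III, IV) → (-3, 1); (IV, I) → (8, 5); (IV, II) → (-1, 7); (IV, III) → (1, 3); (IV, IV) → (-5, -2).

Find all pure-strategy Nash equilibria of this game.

A profile is a Nash equilibrium when each player is best-responding to the other.
Firm 1's best responses — vs I: IV (payoff 8); vs II: II (payoff 5); vs III: III (payoff 5); vs IV: I (payoff 8).
Firm 2's best responses — vs I: II (payoff 3); vs II: I (payoff 7); vs III: I (payoff 7); vs IV: II (payoff 7).
No cell has both players best-responding. For instance, Firm 1's best reply to III is III, but against III Firm 2 prefers I over III.

No pure-strategy Nash equilibrium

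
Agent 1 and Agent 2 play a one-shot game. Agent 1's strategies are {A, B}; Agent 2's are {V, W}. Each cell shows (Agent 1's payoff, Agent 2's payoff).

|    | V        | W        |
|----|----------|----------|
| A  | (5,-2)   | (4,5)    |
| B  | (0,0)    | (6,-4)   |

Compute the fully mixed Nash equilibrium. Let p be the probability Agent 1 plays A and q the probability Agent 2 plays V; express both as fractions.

In a mixed NE each player is indifferent between their pure strategies, so the opponent's mix sets the indifference.
Agent 2 indifferent between V and W: p·(-2) + (1−p)·0 = p·5 + (1−p)·(-4) ⟹ 0 + (-2)p = (-4) + 9p ⟹ p = 4/11.
Agent 1 indifferent between A and B: q·5 + (1−q)·4 = q·0 + (1−q)·6 ⟹ 4 + 1q = 6 + (-6)q ⟹ q = 2/7.

p = 4/11, q = 2/7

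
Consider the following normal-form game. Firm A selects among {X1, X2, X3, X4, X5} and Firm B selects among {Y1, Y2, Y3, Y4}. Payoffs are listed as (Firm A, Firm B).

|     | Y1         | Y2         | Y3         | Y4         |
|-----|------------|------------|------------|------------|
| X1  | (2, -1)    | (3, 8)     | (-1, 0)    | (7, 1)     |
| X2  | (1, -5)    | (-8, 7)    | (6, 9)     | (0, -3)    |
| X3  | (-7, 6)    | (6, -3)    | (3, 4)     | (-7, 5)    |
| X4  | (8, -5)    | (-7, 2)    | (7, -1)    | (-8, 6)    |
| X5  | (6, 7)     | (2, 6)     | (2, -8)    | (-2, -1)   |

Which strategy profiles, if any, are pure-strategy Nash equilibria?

Check mutual best responses: a cell is a NE iff neither player can gain by unilaterally deviating.
Firm A's best responses — vs Y1: X4 (payoff 8); vs Y2: X3 (payoff 6); vs Y3: X4 (payoff 7); vs Y4: X1 (payoff 7).
Firm B's best responses — vs X1: Y2 (payoff 8); vs X2: Y3 (payoff 9); vs X3: Y1 (payoff 6); vs X4: Y4 (payoff 6); vs X5: Y1 (payoff 7).
No cell has both players best-responding. For instance, Firm A's best reply to Y3 is X4, but against X4 Firm B prefers Y4 over Y3.

None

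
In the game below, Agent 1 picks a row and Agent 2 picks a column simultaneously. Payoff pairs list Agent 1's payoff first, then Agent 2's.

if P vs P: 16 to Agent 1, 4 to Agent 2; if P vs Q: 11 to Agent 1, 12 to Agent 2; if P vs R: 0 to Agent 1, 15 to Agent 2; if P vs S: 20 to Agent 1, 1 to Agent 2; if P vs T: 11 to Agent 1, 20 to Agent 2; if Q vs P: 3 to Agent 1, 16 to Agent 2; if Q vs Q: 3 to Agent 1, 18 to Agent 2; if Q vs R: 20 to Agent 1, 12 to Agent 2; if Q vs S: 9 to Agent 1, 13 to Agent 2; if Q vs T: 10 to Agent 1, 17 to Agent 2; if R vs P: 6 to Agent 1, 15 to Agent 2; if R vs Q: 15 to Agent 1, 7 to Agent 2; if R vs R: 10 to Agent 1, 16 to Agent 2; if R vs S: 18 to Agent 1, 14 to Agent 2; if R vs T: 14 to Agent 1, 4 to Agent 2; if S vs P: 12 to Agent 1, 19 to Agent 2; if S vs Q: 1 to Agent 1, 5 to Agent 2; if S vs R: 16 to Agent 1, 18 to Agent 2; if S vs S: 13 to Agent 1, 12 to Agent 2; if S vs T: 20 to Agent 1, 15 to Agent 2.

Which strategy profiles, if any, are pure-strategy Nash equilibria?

Check mutual best responses: a cell is a NE iff neither player can gain by unilaterally deviating.
Agent 1's best responses — vs P: P (payoff 16); vs Q: R (payoff 15); vs R: Q (payoff 20); vs S: P (payoff 20); vs T: S (payoff 20).
Agent 2's best responses — vs P: T (payoff 20); vs Q: Q (payoff 18); vs R: R (payoff 16); vs S: P (payoff 19).
No cell has both players best-responding. For instance, Agent 1's best reply to P is P, but against P Agent 2 prefers T over P.

There is no pure-strategy Nash equilibrium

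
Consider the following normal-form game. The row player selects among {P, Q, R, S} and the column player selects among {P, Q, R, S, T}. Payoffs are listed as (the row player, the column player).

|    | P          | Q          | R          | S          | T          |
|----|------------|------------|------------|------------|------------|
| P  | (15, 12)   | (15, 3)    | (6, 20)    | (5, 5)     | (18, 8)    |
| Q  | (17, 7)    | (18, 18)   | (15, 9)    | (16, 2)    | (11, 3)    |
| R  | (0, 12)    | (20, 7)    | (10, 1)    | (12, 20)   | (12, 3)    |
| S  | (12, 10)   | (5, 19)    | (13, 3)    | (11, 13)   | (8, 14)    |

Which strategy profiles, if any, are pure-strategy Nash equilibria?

Find each player's best response to every opponent strategy; NE are the intersections.
The row player's best responses — vs P: Q (payoff 17); vs Q: R (payoff 20); vs R: Q (payoff 15); vs S: Q (payoff 16); vs T: P (payoff 18).
The column player's best responses — vs P: R (payoff 20); vs Q: Q (payoff 18); vs R: S (payoff 20); vs S: Q (payoff 19).
No cell has both players best-responding. For instance, the row player's best reply to P is Q, but against Q the column player prefers Q over P.

There is no pure-strategy Nash equilibrium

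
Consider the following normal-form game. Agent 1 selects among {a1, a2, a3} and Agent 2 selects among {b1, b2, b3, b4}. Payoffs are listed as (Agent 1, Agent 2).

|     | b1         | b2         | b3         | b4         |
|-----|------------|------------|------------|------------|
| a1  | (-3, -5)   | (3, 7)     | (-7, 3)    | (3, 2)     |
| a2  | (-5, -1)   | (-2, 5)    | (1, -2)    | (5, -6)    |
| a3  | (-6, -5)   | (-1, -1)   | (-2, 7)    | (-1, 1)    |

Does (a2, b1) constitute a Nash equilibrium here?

Holding Agent 2 at b1: Agent 1 gets -5 from a2 but could get -3 by switching to a1. Agent 1 has a profitable deviation.

No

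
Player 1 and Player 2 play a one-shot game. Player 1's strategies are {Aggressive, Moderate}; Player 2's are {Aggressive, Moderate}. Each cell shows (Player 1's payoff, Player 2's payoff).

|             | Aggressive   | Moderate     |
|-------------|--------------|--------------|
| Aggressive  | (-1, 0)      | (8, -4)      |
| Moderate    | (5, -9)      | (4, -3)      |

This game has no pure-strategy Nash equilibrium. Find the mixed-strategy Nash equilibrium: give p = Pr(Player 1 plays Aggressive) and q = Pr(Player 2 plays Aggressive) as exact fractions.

p = 3/5, q = 2/5

In a mixed NE each player is indifferent between their pure strategies, so the opponent's mix sets the indifference.
Player 2 indifferent between Aggressive and Moderate: p·0 + (1−p)·(-9) = p·(-4) + (1−p)·(-3) ⟹ (-9) + 9p = (-3) + (-1)p ⟹ p = 3/5.
Player 1 indifferent between Aggressive and Moderate: q·(-1) + (1−q)·8 = q·5 + (1−q)·4 ⟹ 8 + (-9)q = 4 + 1q ⟹ q = 2/5.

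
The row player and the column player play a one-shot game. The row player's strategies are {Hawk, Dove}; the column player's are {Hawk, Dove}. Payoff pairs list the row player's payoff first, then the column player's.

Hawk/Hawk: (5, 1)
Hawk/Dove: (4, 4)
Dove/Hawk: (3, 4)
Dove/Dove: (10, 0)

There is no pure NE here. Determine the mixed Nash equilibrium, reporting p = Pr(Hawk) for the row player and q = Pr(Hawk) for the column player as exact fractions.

p = 4/7, q = 3/4

Each player's mixing probability is pinned down by making the *other* player indifferent.
The column player indifferent between Hawk and Dove: p·1 + (1−p)·4 = p·4 + (1−p)·0 ⟹ 4 + (-3)p = 0 + 4p ⟹ p = 4/7.
The row player indifferent between Hawk and Dove: q·5 + (1−q)·4 = q·3 + (1−q)·10 ⟹ 4 + 1q = 10 + (-7)q ⟹ q = 3/4.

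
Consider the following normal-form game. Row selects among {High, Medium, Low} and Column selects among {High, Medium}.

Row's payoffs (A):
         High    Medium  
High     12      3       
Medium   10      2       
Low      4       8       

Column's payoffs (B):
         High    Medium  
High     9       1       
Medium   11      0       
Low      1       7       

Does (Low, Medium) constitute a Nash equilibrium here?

Holding Column at Medium: Row gets 8 from Low, versus 3 from High, 2 from Medium. No profitable deviation for Row.
Holding Row at Low: Column gets 7 from Medium, versus 1 from High. No profitable deviation for Column either.

Yes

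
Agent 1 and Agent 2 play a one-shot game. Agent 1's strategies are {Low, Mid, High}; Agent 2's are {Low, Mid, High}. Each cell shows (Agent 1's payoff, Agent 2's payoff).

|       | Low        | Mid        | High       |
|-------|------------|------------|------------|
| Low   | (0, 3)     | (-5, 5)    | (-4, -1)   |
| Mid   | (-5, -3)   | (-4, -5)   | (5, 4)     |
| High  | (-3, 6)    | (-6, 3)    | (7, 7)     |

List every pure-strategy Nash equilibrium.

(High, High)

Find each player's best response to every opponent strategy; NE are the intersections.
Agent 1's best responses — vs Low: Low (payoff 0); vs Mid: Mid (payoff -4); vs High: High (payoff 7).
Agent 2's best responses — vs Low: Mid (payoff 5); vs Mid: High (payoff 4); vs High: High (payoff 7).
The only mutual best response is (High, High); neither player gains by switching there.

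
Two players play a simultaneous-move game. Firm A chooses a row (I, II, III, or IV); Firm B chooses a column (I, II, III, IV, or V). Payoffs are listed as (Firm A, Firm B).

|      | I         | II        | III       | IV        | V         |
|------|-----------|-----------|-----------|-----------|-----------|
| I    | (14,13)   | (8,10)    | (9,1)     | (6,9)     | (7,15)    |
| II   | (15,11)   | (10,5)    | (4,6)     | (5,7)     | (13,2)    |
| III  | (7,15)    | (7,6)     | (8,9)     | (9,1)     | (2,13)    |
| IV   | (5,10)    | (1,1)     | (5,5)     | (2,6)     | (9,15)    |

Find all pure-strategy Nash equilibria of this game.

(II, I)

Check mutual best responses: a cell is a NE iff neither player can gain by unilaterally deviating.
Firm A's best responses — vs I: II (payoff 15); vs II: II (payoff 10); vs III: I (payoff 9); vs IV: III (payoff 9); vs V: II (payoff 13).
Firm B's best responses — vs I: V (payoff 15); vs II: I (payoff 11); vs III: I (payoff 15); vs IV: V (payoff 15).
The only mutual best response is (II, I); neither player gains by switching there.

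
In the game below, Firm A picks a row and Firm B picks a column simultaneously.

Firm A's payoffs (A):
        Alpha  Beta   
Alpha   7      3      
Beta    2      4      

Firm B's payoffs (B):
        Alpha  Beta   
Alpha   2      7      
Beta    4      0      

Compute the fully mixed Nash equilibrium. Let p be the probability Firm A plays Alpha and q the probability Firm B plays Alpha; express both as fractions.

In a mixed NE each player is indifferent between their pure strategies, so the opponent's mix sets the indifference.
Firm B indifferent between Alpha and Beta: p·2 + (1−p)·4 = p·7 + (1−p)·0 ⟹ 4 + (-2)p = 0 + 7p ⟹ p = 4/9.
Firm A indifferent between Alpha and Beta: q·7 + (1−q)·3 = q·2 + (1−q)·4 ⟹ 3 + 4q = 4 + (-2)q ⟹ q = 1/6.

p = 4/9, q = 1/6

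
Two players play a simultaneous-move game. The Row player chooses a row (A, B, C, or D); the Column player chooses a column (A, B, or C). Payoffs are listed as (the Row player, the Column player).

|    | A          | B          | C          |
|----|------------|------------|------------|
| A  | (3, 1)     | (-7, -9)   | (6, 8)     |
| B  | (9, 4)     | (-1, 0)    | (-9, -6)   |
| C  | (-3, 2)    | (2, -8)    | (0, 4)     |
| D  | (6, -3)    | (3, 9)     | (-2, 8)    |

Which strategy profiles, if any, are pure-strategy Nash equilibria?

(A, C), (B, A), and (D, B)

Check mutual best responses: a cell is a NE iff neither player can gain by unilaterally deviating.
The Row player's best responses — vs A: B (payoff 9); vs B: D (payoff 3); vs C: A (payoff 6).
The Column player's best responses — vs A: C (payoff 8); vs B: A (payoff 4); vs C: C (payoff 4); vs D: B (payoff 9).
Mutual best responses occur at (A, C), (B, A), and (D, B); at each, neither player gains by switching.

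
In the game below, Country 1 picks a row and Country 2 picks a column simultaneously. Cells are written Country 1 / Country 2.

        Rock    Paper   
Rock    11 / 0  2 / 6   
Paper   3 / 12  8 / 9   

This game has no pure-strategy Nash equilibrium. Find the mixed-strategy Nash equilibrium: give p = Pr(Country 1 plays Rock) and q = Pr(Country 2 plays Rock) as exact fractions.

In a mixed NE each player is indifferent between their pure strategies, so the opponent's mix sets the indifference.
Country 2 indifferent between Rock and Paper: p·0 + (1−p)·12 = p·6 + (1−p)·9 ⟹ 12 + (-12)p = 9 + (-3)p ⟹ p = 1/3.
Country 1 indifferent between Rock and Paper: q·11 + (1−q)·2 = q·3 + (1−q)·8 ⟹ 2 + 9q = 8 + (-5)q ⟹ q = 3/7.

p = 1/3, q = 3/7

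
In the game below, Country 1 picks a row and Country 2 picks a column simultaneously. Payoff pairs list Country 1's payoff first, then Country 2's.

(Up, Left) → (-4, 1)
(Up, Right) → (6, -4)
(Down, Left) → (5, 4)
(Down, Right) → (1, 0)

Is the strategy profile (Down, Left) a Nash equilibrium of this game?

Holding Country 2 at Left: Country 1 gets 5 from Down, versus -4 from Up. No profitable deviation for Country 1.
Holding Country 1 at Down: Country 2 gets 4 from Left, versus 0 from Right. No profitable deviation for Country 2 either.

Yes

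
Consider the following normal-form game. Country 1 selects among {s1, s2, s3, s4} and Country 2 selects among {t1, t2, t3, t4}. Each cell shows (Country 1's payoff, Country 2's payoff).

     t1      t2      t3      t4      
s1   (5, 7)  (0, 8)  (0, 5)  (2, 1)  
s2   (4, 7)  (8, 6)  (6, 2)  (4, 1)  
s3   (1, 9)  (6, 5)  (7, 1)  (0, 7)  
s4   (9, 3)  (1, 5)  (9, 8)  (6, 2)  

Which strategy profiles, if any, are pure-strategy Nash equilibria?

(s4, t3)

Find each player's best response to every opponent strategy; NE are the intersections.
Country 1's best responses — vs t1: s4 (payoff 9); vs t2: s2 (payoff 8); vs t3: s4 (payoff 9); vs t4: s4 (payoff 6).
Country 2's best responses — vs s1: t2 (payoff 8); vs s2: t1 (payoff 7); vs s3: t1 (payoff 9); vs s4: t3 (payoff 8).
The only mutual best response is (s4, t3); neither player gains by switching there.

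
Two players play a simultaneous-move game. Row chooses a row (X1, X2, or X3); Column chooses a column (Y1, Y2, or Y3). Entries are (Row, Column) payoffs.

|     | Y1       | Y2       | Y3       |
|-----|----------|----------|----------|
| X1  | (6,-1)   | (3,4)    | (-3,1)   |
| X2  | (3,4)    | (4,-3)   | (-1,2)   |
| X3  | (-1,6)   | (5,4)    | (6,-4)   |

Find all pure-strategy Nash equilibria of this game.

Check mutual best responses: a cell is a NE iff neither player can gain by unilaterally deviating.
Row's best responses — vs Y1: X1 (payoff 6); vs Y2: X3 (payoff 5); vs Y3: X3 (payoff 6).
Column's best responses — vs X1: Y2 (payoff 4); vs X2: Y1 (payoff 4); vs X3: Y1 (payoff 6).
No cell has both players best-responding. For instance, Row's best reply to Y2 is X3, but against X3 Column prefers Y1 over Y2.

None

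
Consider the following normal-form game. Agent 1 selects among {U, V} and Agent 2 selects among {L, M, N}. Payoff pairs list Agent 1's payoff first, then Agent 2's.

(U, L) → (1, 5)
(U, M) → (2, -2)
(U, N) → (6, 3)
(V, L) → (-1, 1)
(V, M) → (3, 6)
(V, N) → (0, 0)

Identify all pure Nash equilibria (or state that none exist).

Check mutual best responses: a cell is a NE iff neither player can gain by unilaterally deviating.
Agent 1's best responses — vs L: U (payoff 1); vs M: V (payoff 3); vs N: U (payoff 6).
Agent 2's best responses — vs U: L (payoff 5); vs V: M (payoff 6).
Mutual best responses occur at (U, L) and (V, M); at each, neither player gains by switching.

(U, L) and (V, M)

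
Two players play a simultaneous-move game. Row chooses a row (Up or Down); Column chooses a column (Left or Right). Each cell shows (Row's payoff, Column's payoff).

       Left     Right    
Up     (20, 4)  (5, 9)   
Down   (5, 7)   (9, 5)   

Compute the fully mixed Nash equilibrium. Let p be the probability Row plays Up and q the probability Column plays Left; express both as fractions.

In a mixed NE each player is indifferent between their pure strategies, so the opponent's mix sets the indifference.
Column indifferent between Left and Right: p·4 + (1−p)·7 = p·9 + (1−p)·5 ⟹ 7 + (-3)p = 5 + 4p ⟹ p = 2/7.
Row indifferent between Up and Down: q·20 + (1−q)·5 = q·5 + (1−q)·9 ⟹ 5 + 15q = 9 + (-4)q ⟹ q = 4/19.

p = 2/7, q = 4/19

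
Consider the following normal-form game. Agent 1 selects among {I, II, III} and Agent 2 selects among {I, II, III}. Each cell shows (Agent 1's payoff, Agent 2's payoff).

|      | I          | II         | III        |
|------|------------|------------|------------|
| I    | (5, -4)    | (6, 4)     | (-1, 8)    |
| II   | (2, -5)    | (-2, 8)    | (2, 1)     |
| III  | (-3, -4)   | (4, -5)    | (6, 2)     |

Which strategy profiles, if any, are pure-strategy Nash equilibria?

A profile is a Nash equilibrium when each player is best-responding to the other.
Agent 1's best responses — vs I: I (payoff 5); vs II: I (payoff 6); vs III: III (payoff 6).
Agent 2's best responses — vs I: III (payoff 8); vs II: II (payoff 8); vs III: III (payoff 2).
The only mutual best response is (III, III); neither player gains by switching there.

(III, III)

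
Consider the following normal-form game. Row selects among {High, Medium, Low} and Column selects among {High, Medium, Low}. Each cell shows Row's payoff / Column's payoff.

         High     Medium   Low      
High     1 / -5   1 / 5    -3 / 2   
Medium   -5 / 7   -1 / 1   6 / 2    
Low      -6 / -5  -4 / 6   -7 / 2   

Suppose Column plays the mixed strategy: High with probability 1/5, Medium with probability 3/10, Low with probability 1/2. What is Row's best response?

Medium

Row's best reply maximizes expected payoff against the mix.
High: (1/5)·1 + (3/10)·1 + (1/2)·(-3) = -1
Medium: (1/5)·(-5) + (3/10)·(-1) + (1/2)·6 = 17/10
Low: (1/5)·(-6) + (3/10)·(-4) + (1/2)·(-7) = -59/10
Highest expected payoff is 17/10, from Medium.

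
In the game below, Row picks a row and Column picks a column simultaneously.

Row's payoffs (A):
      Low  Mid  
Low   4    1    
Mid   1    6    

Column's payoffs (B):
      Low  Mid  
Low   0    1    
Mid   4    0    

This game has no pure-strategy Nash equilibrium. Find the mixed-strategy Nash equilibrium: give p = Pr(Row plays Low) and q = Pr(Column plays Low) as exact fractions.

Each player's mixing probability is pinned down by making the *other* player indifferent.
Column indifferent between Low and Mid: p·0 + (1−p)·4 = p·1 + (1−p)·0 ⟹ 4 + (-4)p = 0 + 1p ⟹ p = 4/5.
Row indifferent between Low and Mid: q·4 + (1−q)·1 = q·1 + (1−q)·6 ⟹ 1 + 3q = 6 + (-5)q ⟹ q = 5/8.

p = 4/5, q = 5/8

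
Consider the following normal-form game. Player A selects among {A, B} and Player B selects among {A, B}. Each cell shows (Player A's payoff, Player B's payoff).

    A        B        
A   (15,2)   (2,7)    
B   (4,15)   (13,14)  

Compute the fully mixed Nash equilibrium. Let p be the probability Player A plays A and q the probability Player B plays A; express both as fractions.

In a mixed NE each player is indifferent between their pure strategies, so the opponent's mix sets the indifference.
Player B indifferent between A and B: p·2 + (1−p)·15 = p·7 + (1−p)·14 ⟹ 15 + (-13)p = 14 + (-7)p ⟹ p = 1/6.
Player A indifferent between A and B: q·15 + (1−q)·2 = q·4 + (1−q)·13 ⟹ 2 + 13q = 13 + (-9)q ⟹ q = 1/2.

p = 1/6, q = 1/2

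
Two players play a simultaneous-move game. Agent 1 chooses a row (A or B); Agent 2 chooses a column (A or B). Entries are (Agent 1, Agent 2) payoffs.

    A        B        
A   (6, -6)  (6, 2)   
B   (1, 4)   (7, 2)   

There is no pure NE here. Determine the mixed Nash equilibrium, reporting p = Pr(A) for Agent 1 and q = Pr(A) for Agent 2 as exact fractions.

p = 1/5, q = 1/6

In a mixed NE each player is indifferent between their pure strategies, so the opponent's mix sets the indifference.
Agent 2 indifferent between A and B: p·(-6) + (1−p)·4 = p·2 + (1−p)·2 ⟹ 4 + (-10)p = 2 + 0p ⟹ p = 1/5.
Agent 1 indifferent between A and B: q·6 + (1−q)·6 = q·1 + (1−q)·7 ⟹ 6 + 0q = 7 + (-6)q ⟹ q = 1/6.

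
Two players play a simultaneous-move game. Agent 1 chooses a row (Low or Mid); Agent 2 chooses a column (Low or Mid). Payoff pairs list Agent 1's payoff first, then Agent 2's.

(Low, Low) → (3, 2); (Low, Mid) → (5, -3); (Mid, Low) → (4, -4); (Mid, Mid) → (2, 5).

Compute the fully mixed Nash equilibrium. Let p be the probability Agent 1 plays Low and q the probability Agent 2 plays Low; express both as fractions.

In a mixed NE each player is indifferent between their pure strategies, so the opponent's mix sets the indifference.
Agent 2 indifferent between Low and Mid: p·2 + (1−p)·(-4) = p·(-3) + (1−p)·5 ⟹ (-4) + 6p = 5 + (-8)p ⟹ p = 9/14.
Agent 1 indifferent between Low and Mid: q·3 + (1−q)·5 = q·4 + (1−q)·2 ⟹ 5 + (-2)q = 2 + 2q ⟹ q = 3/4.

p = 9/14, q = 3/4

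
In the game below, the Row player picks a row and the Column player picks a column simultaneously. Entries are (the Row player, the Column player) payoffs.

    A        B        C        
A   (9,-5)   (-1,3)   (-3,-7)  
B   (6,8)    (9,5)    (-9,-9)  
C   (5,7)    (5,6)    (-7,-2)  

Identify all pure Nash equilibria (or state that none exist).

A profile is a Nash equilibrium when each player is best-responding to the other.
The Row player's best responses — vs A: A (payoff 9); vs B: B (payoff 9); vs C: A (payoff -3).
The Column player's best responses — vs A: B (payoff 3); vs B: A (payoff 8); vs C: A (payoff 7).
No cell has both players best-responding. For instance, the Row player's best reply to B is B, but against B the Column player prefers A over B.

No pure-strategy Nash equilibrium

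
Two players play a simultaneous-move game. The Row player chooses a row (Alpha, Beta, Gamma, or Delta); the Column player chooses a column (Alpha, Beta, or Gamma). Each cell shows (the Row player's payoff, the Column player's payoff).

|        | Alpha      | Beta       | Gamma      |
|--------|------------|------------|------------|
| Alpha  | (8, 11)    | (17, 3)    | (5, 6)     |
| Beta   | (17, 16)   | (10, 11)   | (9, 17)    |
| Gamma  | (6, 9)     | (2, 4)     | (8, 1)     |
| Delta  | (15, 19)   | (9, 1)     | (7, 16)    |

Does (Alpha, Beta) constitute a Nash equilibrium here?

Holding the Column player at Beta: the Row player gets 17 from Alpha, versus 10 from Beta, 2 from Gamma, 9 from Delta. No profitable deviation for the Row player.
Holding the Row player at Alpha: the Column player gets 3 from Beta but could get 11 by switching to Alpha. The Column player has a profitable deviation.

No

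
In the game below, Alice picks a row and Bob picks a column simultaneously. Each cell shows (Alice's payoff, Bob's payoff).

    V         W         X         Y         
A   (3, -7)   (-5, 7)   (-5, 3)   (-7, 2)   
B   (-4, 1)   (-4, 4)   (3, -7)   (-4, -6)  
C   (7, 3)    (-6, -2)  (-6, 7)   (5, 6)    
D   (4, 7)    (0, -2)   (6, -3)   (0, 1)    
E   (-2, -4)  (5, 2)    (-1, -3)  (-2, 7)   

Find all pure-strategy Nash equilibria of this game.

A profile is a Nash equilibrium when each player is best-responding to the other.
Alice's best responses — vs V: C (payoff 7); vs W: E (payoff 5); vs X: D (payoff 6); vs Y: C (payoff 5).
Bob's best responses — vs A: W (payoff 7); vs B: W (payoff 4); vs C: X (payoff 7); vs D: V (payoff 7); vs E: Y (payoff 7).
No cell has both players best-responding. For instance, Alice's best reply to V is C, but against C Bob prefers X over V.

There is no pure-strategy Nash equilibrium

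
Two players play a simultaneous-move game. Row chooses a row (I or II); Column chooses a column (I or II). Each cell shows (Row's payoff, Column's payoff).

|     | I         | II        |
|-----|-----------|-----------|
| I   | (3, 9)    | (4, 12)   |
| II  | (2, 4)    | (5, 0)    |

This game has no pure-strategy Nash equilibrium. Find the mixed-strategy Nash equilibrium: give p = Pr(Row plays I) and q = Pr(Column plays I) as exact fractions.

Each player's mixing probability is pinned down by making the *other* player indifferent.
Column indifferent between I and II: p·9 + (1−p)·4 = p·12 + (1−p)·0 ⟹ 4 + 5p = 0 + 12p ⟹ p = 4/7.
Row indifferent between I and II: q·3 + (1−q)·4 = q·2 + (1−q)·5 ⟹ 4 + (-1)q = 5 + (-3)q ⟹ q = 1/2.

p = 4/7, q = 1/2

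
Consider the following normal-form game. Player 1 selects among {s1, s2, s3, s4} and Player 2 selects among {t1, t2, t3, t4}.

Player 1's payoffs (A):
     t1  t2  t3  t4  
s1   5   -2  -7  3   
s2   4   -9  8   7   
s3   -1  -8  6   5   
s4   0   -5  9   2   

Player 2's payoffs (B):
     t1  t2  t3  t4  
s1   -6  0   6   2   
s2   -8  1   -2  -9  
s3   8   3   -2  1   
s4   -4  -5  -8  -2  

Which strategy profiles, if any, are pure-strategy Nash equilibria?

A profile is a Nash equilibrium when each player is best-responding to the other.
Player 1's best responses — vs t1: s1 (payoff 5); vs t2: s1 (payoff -2); vs t3: s4 (payoff 9); vs t4: s2 (payoff 7).
Player 2's best responses — vs s1: t3 (payoff 6); vs s2: t2 (payoff 1); vs s3: t1 (payoff 8); vs s4: t4 (payoff -2).
No cell has both players best-responding. For instance, Player 1's best reply to t2 is s1, but against s1 Player 2 prefers t3 over t2.

No pure-strategy Nash equilibrium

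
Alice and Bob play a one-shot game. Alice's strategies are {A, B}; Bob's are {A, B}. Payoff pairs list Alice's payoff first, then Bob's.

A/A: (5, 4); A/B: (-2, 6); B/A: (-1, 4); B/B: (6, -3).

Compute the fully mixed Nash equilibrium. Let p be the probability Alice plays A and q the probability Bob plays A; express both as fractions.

Each player's mixing probability is pinned down by making the *other* player indifferent.
Bob indifferent between A and B: p·4 + (1−p)·4 = p·6 + (1−p)·(-3) ⟹ 4 + 0p = (-3) + 9p ⟹ p = 7/9.
Alice indifferent between A and B: q·5 + (1−q)·(-2) = q·(-1) + (1−q)·6 ⟹ (-2) + 7q = 6 + (-7)q ⟹ q = 4/7.

p = 7/9, q = 4/7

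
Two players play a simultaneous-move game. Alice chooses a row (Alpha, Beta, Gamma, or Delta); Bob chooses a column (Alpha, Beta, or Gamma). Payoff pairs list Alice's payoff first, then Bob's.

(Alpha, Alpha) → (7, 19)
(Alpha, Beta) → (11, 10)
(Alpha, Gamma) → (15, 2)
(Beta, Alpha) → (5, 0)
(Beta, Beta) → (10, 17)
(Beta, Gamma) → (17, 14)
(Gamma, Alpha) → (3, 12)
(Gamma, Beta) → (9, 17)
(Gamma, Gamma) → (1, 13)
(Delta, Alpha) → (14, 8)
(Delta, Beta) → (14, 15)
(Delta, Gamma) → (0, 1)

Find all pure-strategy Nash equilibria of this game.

Check mutual best responses: a cell is a NE iff neither player can gain by unilaterally deviating.
Alice's best responses — vs Alpha: Delta (payoff 14); vs Beta: Delta (payoff 14); vs Gamma: Beta (payoff 17).
Bob's best responses — vs Alpha: Alpha (payoff 19); vs Beta: Beta (payoff 17); vs Gamma: Beta (payoff 17); vs Delta: Beta (payoff 15).
The only mutual best response is (Delta, Beta); neither player gains by switching there.

(Delta, Beta)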